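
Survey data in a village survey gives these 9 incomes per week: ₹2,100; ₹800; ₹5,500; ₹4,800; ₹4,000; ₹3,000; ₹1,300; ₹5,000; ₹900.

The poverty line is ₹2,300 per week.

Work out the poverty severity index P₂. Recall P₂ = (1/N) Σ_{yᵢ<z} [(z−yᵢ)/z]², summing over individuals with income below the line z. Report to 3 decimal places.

Incomes under z: ₹800, ₹900, ₹1,300, ₹2,100 (q = 4 of N = 9).
Shortfall ratios: (2300−800)/2300 = 0.6522; (2300−900)/2300 = 0.6087; (2300−1300)/2300 = 0.4348; (2300−2100)/2300 = 0.0870.
Squared: 0.4253; 0.3705; 0.1890; 0.0076.
Sum = 0.992439; P₂ = 0.992439 / 9 = 0.110.

0.110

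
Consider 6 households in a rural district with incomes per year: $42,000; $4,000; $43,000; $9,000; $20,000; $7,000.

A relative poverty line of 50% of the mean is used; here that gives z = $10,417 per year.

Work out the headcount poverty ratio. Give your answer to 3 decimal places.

0.500

3 of the 6 households have income below $10,417.
H = 3/6 = 0.500.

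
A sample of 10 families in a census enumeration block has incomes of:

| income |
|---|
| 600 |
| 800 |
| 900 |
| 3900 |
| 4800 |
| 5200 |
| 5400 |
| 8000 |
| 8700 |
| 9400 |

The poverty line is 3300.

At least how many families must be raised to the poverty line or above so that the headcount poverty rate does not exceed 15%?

2

Currently q = 3 of N = 10 are below the line (H = 0.300).
A headcount ratio of at most 15% allows at most ⌊0.15 × 10⌋ = 1 poor families.
So at least 3 − 1 = 2 must be lifted.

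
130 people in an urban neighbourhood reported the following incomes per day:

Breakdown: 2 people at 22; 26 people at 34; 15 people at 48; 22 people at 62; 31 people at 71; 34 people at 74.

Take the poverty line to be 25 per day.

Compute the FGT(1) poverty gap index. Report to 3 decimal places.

0.002

Below z: 2×22 (q = 2 of N = 130).
Relative gaps: (25−22)/25 = 0.1200 (×2).
Sum of shortfalls = 0.240000; P₁ averages over all N: 0.240000 / 130 = 0.002.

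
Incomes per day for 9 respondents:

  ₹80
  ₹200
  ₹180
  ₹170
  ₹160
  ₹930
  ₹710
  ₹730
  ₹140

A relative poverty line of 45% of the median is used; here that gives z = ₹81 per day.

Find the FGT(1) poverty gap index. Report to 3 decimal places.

Incomes under z: ₹80 (q = 1 of N = 9).
Gap ratios (z−y)/z: (81−80)/81 = 0.0123.
Σ = 0.012346. Dividing by the full population N = 9 gives P₁ = 0.001.

0.001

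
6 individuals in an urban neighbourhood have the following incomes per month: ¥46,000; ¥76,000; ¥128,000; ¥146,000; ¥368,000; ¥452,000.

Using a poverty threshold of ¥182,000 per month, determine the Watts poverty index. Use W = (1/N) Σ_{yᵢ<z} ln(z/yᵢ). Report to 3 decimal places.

Poor units: ¥46,000, ¥76,000, ¥128,000, ¥146,000 (q = 4 of N = 6).
ln(z/y) terms: ln(182000/46000) = 1.3754; ln(182000/76000) = 0.8733; ln(182000/128000) = 0.3520; ln(182000/146000) = 0.2204.
W = 2.821015 / 6 = 0.470.

0.470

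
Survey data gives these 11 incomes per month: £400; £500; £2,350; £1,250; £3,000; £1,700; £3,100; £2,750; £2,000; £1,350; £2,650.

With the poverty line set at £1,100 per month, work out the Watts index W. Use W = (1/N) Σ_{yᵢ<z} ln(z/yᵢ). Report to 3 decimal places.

0.164

Incomes under z: £400, £500 (q = 2 of N = 11).
Log shortfalls: ln(1100/400) = 1.0116; ln(1100/500) = 0.7885.
W = 1.800058 / 11 = 0.164.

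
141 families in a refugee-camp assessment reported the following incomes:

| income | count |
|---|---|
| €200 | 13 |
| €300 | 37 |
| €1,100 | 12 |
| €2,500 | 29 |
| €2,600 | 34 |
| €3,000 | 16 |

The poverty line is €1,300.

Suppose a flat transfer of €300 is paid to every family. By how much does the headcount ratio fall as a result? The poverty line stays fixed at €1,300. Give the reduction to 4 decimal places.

0.0851

Before: below the line — 13×€200, 37×€300, 12×€1,100; headcount ratio = 0.439716.
After the €300 transfer: below the line — 13×€500, 37×€600; headcount ratio = 0.354610.
Reduction = 0.439716 − 0.354610 = 0.0851.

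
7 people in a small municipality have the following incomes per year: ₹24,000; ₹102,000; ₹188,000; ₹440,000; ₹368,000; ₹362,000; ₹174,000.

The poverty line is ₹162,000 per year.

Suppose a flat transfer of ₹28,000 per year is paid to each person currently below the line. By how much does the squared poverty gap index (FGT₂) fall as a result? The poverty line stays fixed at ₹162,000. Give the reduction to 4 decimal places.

Before: below the line — ₹24,000, ₹102,000; squared poverty gap index (FGT₂) = 0.123261.
After the ₹28,000 transfer: below the line — ₹52,000, ₹130,000; squared poverty gap index (FGT₂) = 0.071439.
Reduction = 0.123261 − 0.071439 = 0.0518.

0.0518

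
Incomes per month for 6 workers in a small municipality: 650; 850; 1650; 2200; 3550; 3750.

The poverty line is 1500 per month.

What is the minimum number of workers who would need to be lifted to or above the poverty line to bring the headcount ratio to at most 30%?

1

2 of the 6 workers are poor, so H = 2/6 = 0.333.
A headcount ratio of at most 30% allows at most ⌊0.30 × 6⌋ = 1 poor workers.
So at least 2 − 1 = 1 must be lifted.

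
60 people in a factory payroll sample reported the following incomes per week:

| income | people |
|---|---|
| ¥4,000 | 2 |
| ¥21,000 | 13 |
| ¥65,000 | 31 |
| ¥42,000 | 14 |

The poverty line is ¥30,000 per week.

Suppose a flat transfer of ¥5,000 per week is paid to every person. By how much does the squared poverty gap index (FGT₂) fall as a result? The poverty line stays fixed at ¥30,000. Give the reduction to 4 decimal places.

Before: below the line — 2×¥4,000, 13×¥21,000; squared poverty gap index (FGT₂) = 0.044537.
After the ¥5,000 transfer: below the line — 2×¥9,000, 13×¥26,000; squared poverty gap index (FGT₂) = 0.020185.
Reduction = 0.044537 − 0.020185 = 0.0244.

0.0244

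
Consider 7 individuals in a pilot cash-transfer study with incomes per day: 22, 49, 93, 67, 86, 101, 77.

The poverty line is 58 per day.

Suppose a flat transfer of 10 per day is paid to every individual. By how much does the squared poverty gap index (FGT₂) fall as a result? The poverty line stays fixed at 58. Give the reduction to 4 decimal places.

Before: below the line — 22, 49; squared poverty gap index (FGT₂) = 0.058476.
After the 10 transfer: below the line — 32; squared poverty gap index (FGT₂) = 0.028707.
Reduction = 0.058476 − 0.028707 = 0.0298.

0.0298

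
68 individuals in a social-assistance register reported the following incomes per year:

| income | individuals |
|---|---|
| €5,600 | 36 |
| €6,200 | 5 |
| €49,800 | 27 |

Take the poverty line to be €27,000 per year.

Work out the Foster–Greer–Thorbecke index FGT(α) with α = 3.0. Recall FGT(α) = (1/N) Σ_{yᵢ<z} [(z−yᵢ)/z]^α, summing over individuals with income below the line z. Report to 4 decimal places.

Below the line: 36×€5,600, 5×€6,200 (q = 41 of N = 68).
Normalized shortfalls: (27000−5600)/27000 = 0.7926 (×36); (27000−6200)/27000 = 0.7704 (×5).
Raised to α = 3.0: 0.49791 (×36); 0.45719 (×5).
Sum = 20.210687; FGT(3.0) = 20.210687 / 68 = 0.2972.

0.2972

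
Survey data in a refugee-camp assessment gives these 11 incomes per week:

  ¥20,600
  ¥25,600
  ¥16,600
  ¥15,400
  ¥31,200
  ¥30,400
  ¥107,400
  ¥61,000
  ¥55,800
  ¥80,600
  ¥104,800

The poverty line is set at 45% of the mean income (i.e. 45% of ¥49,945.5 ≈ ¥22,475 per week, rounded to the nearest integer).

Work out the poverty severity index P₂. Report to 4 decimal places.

Below the line: ¥15,400, ¥16,600, ¥20,600 (q = 3 of N = 11).
Normalized shortfalls: (22475−15400)/22475 = 0.3148; (22475−16600)/22475 = 0.2614; (22475−20600)/22475 = 0.0834.
Squared: 0.0991; 0.0683; 0.0070.
Sum = 0.174386; P₂ = 0.174386 / 11 = 0.0159.

0.0159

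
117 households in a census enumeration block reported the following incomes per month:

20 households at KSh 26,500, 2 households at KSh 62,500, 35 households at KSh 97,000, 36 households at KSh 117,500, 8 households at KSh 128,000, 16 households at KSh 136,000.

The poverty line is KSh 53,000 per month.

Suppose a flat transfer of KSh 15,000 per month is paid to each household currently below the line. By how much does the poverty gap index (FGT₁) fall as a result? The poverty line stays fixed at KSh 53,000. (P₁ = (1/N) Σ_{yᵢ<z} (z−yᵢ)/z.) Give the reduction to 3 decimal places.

Before: below the line — 20×KSh 26,500; poverty gap index (FGT₁) = 0.08547.
After the KSh 15,000 transfer: below the line — 20×KSh 41,500; poverty gap index (FGT₁) = 0.03709.
Reduction = 0.08547 − 0.03709 = 0.048.

0.048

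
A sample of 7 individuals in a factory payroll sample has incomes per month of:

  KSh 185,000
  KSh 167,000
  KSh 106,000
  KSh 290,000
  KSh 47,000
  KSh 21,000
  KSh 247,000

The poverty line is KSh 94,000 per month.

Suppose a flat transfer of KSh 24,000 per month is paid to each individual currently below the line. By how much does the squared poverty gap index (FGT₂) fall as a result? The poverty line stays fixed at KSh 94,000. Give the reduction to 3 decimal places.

0.075

Before: below the line — KSh 21,000, KSh 47,000; squared poverty gap index (FGT₂) = 0.12187.
After the KSh 24,000 transfer: below the line — KSh 45,000, KSh 71,000; squared poverty gap index (FGT₂) = 0.04737.
Reduction = 0.12187 − 0.04737 = 0.075.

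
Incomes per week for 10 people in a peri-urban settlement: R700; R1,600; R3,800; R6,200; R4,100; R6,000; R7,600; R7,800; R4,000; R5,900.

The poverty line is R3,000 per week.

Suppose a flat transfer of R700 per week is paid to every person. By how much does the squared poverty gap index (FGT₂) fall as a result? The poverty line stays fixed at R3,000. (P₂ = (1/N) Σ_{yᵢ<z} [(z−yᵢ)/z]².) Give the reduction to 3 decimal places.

Before: below the line — R700, R1,600; squared poverty gap index (FGT₂) = 0.08056.
After the R700 transfer: below the line — R1,400, R2,300; squared poverty gap index (FGT₂) = 0.03389.
Reduction = 0.08056 − 0.03389 = 0.047.

0.047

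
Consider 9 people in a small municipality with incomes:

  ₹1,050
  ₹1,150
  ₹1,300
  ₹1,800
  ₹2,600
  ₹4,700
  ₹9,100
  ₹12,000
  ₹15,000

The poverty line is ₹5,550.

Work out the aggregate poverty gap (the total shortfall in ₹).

Poor units: ₹1,050, ₹1,150, ₹1,300, ₹1,800, ₹2,600, ₹4,700 (q = 6 of N = 9).
Individual gaps: 5550−1050 = 4500; 5550−1150 = 4400; 5550−1300 = 4250; 5550−1800 = 3750; 5550−2600 = 2950; 5550−4700 = 850.
Aggregate gap = ₹20,700.

₹20,700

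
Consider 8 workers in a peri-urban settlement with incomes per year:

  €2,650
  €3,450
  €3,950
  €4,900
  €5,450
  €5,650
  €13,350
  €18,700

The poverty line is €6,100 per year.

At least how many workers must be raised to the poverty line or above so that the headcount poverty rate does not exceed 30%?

4

6 of the 8 workers are poor, so H = 6/8 = 0.750.
A headcount ratio of at most 30% allows at most ⌊0.30 × 8⌋ = 2 poor workers.
So at least 6 − 2 = 4 must be lifted.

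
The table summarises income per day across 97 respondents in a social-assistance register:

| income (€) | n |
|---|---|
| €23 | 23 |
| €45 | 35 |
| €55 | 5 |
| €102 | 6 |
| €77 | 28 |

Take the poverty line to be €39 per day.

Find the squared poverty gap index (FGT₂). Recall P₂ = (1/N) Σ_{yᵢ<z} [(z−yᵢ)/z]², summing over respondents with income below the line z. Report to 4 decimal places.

Incomes under z: 23×€23 (q = 23 of N = 97).
Normalized shortfalls: (39−23)/39 = 0.4103 (×23).
Squared: 0.1683 (×23).
Sum = 3.871137; P₂ = 3.871137 / 97 = 0.0399.

0.0399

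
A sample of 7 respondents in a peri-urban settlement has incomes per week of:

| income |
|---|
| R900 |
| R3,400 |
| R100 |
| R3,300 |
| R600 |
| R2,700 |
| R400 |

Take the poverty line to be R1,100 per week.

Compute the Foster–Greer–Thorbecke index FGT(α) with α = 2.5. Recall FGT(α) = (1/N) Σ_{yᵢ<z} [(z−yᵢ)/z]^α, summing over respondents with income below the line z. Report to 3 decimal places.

0.181

Poor units: R100, R400, R600, R900 (q = 4 of N = 7).
Gap ratios (z−y)/z: (1100−100)/1100 = 0.9091; (1100−400)/1100 = 0.6364; (1100−600)/1100 = 0.4545; (1100−900)/1100 = 0.1818.
Raised to α = 2.5: 0.78799; 0.32305; 0.13930; 0.01410.
Sum = 1.264424; FGT(2.5) = 1.264424 / 7 = 0.181.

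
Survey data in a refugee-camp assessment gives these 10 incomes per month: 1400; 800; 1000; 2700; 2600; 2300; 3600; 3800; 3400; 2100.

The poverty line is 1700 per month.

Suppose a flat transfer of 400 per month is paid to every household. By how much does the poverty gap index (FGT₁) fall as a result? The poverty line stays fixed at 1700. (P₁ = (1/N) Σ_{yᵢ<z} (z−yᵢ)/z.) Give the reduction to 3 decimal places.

Before: below the line — 800, 1000, 1400; poverty gap index (FGT₁) = 0.11176.
After the 400 transfer: below the line — 1200, 1400; poverty gap index (FGT₁) = 0.04706.
Reduction = 0.11176 − 0.04706 = 0.065.

0.065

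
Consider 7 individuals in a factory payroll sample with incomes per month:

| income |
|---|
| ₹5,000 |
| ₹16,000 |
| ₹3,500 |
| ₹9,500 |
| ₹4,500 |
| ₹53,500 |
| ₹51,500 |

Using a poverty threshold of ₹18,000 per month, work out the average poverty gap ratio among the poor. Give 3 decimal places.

Incomes under z: ₹3,500, ₹4,500, ₹5,000, ₹9,500, ₹16,000 (q = 5 of N = 7).
Shortfall ratios (z−y)/z: 0.8056, 0.7500, 0.7222, 0.4722, 0.1111; sum = 2.861111.
I averages over the q = 5 poor units only: 2.861111 / 5 = 0.572.

0.572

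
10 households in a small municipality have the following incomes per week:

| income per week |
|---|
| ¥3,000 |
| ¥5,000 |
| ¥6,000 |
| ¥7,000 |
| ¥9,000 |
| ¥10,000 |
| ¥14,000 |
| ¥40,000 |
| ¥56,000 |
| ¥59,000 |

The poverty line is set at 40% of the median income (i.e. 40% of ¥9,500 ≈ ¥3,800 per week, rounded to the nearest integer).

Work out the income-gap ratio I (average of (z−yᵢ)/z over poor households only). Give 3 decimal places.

0.211

Incomes under z: ¥3,000 (q = 1 of N = 10).
Shortfall ratios (z−y)/z: 0.2105; sum = 0.210526.
I averages over the q = 1 poor units only: 0.210526 / 1 = 0.211.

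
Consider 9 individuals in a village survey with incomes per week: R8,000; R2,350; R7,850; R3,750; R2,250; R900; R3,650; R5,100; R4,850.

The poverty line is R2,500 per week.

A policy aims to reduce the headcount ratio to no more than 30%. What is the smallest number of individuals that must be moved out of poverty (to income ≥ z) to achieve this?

1

3 of the 9 individuals are poor, so H = 3/9 = 0.333.
A headcount ratio of at most 30% allows at most ⌊0.30 × 9⌋ = 2 poor individuals.
So at least 3 − 2 = 1 must be lifted.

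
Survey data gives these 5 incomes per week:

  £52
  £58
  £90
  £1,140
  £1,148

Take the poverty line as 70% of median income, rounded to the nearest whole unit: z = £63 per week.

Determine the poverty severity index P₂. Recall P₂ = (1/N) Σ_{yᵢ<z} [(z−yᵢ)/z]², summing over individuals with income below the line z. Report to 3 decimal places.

Incomes under z: £52, £58 (q = 2 of N = 5).
Normalized shortfalls: (63−52)/63 = 0.1746; (63−58)/63 = 0.0794.
Squared: 0.0305; 0.0063.
Sum = 0.036785; P₂ = 0.036785 / 5 = 0.007.

0.007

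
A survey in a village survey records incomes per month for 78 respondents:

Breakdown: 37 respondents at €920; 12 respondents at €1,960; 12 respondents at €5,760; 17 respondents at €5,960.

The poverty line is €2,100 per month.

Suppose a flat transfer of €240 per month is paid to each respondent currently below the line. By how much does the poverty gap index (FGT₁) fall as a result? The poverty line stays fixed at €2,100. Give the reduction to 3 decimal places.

0.064

Before: below the line — 37×€920, 12×€1,960; poverty gap index (FGT₁) = 0.27680.
After the €240 transfer: below the line — 37×€1,160; poverty gap index (FGT₁) = 0.21233.
Reduction = 0.27680 − 0.21233 = 0.064.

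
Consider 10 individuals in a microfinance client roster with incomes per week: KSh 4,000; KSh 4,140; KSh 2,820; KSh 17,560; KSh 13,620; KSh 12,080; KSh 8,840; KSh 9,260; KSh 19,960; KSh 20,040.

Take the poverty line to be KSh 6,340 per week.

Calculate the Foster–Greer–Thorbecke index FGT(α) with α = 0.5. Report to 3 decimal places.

Incomes under z: KSh 2,820, KSh 4,000, KSh 4,140 (q = 3 of N = 10).
Gap ratios (z−y)/z: (6340−2820)/6340 = 0.5552; (6340−4000)/6340 = 0.3691; (6340−4140)/6340 = 0.3470.
Raised to α = 0.5: 0.74512; 0.60752; 0.58907.
Sum = 1.941714; FGT(0.5) = 1.941714 / 10 = 0.194.

0.194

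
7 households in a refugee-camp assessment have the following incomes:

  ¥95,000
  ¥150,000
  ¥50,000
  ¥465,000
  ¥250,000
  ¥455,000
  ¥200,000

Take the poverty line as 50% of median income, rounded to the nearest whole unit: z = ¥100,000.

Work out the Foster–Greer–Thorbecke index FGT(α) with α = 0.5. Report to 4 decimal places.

0.1330

Below z: ¥50,000, ¥95,000 (q = 2 of N = 7).
Shortfall ratios: (100000−50000)/100000 = 0.5000; (100000−95000)/100000 = 0.0500.
Raised to α = 0.5: 0.70711; 0.22361.
Sum = 0.930714; FGT(0.5) = 0.930714 / 7 = 0.1330.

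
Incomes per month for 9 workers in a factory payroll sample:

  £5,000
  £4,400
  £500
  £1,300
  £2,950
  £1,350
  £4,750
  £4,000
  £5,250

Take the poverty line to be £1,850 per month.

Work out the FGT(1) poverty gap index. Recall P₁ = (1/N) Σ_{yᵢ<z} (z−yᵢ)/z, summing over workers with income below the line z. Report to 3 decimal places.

0.144

Poor units: £500, £1,300, £1,350 (q = 3 of N = 9).
Shortfall ratios: (1850−500)/1850 = 0.7297; (1850−1300)/1850 = 0.2973; (1850−1350)/1850 = 0.2703.
Sum of shortfalls = 1.297297; P₁ averages over all N: 1.297297 / 9 = 0.144.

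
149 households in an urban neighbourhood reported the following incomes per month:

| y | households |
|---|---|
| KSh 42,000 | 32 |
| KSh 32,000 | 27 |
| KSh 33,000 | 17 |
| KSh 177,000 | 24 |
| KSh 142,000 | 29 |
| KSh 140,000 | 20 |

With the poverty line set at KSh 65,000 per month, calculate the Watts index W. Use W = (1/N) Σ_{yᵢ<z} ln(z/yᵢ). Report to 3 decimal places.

0.300

Below z: 27×KSh 32,000, 17×KSh 33,000, 32×KSh 42,000 (q = 76 of N = 149).
Log shortfalls: ln(65000/32000) = 0.7087 (×27); ln(65000/33000) = 0.6779 (×17); ln(65000/42000) = 0.4367 (×32).
W = 44.632507 / 149 = 0.300.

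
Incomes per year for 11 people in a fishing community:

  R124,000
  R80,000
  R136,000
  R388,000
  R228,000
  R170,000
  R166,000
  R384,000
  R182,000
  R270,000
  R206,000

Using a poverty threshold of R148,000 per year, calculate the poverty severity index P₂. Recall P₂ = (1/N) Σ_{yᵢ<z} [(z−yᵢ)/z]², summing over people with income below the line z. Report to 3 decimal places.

Incomes under z: R80,000, R124,000, R136,000 (q = 3 of N = 11).
Gap ratios (z−y)/z: (148000−80000)/148000 = 0.4595; (148000−124000)/148000 = 0.1622; (148000−136000)/148000 = 0.0811.
Squared: 0.2111; 0.0263; 0.0066.
Sum = 0.243974; P₂ = 0.243974 / 11 = 0.022.

0.022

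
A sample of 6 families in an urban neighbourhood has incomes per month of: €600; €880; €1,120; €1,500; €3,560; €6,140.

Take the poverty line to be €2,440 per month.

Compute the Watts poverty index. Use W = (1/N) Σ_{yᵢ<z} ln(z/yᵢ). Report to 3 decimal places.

0.615

Below the line: €600, €880, €1,120, €1,500 (q = 4 of N = 6).
ln(z/y) terms: ln(2440/600) = 1.4028; ln(2440/880) = 1.0198; ln(2440/1120) = 0.7787; ln(2440/1500) = 0.4865.
W = 3.687857 / 6 = 0.615.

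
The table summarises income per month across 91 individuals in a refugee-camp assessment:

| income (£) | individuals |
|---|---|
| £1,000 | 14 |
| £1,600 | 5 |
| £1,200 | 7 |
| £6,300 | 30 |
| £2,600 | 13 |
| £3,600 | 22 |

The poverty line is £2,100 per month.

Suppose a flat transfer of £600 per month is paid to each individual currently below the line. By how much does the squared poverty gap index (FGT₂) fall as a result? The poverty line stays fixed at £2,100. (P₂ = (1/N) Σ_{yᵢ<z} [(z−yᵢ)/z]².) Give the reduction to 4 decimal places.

Before: below the line — 14×£1,000, 7×£1,200, 5×£1,600; squared poverty gap index (FGT₂) = 0.059455.
After the £600 transfer: below the line — 14×£1,600, 7×£1,800; squared poverty gap index (FGT₂) = 0.010291.
Reduction = 0.059455 − 0.010291 = 0.0492.

0.0492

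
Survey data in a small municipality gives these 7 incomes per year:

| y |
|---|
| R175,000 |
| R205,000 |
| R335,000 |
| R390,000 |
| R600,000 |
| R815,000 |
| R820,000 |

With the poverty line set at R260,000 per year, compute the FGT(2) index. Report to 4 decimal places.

0.0217

Below the line: R175,000, R205,000 (q = 2 of N = 7).
Relative gaps: (260000−175000)/260000 = 0.3269; (260000−205000)/260000 = 0.2115.
Squared: 0.1069; 0.0447.
Sum = 0.151627; P₂ = 0.151627 / 7 = 0.0217.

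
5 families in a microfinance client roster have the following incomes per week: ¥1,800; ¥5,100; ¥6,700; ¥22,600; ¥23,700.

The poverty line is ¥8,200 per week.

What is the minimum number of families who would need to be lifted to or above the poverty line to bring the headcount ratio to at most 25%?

3 of the 5 families are poor, so H = 3/5 = 0.600.
A headcount ratio of at most 25% allows at most ⌊0.25 × 5⌋ = 1 poor families.
So at least 3 − 1 = 2 must be lifted.

2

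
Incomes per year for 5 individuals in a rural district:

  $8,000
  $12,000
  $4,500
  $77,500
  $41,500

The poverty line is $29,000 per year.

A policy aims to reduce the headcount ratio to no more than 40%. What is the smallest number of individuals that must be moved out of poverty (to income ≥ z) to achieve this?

Currently q = 3 of N = 5 are below the line (H = 0.600).
A headcount ratio of at most 40% allows at most ⌊0.40 × 5⌋ = 2 poor individuals.
So at least 3 − 2 = 1 must be lifted.

1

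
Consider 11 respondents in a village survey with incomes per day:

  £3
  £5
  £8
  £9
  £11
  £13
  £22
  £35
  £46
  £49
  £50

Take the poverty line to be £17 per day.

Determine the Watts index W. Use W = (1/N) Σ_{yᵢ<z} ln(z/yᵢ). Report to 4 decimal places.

Incomes under z: £3, £5, £8, £9, £11, £13 (q = 6 of N = 11).
ln(z/y) terms: ln(17/3) = 1.7346; ln(17/5) = 1.2238; ln(17/8) = 0.7538; ln(17/9) = 0.6360; ln(17/11) = 0.4353; ln(17/13) = 0.2683.
W = 5.051719 / 11 = 0.4592.

0.4592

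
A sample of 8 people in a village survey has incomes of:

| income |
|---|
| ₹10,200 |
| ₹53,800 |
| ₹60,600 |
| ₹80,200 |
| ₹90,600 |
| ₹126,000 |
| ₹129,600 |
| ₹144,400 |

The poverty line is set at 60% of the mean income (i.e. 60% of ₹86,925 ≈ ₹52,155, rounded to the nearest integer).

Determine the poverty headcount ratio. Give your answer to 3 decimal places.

0.125

1 of the 8 people have income below ₹52,155.
H = 1/8 = 0.125.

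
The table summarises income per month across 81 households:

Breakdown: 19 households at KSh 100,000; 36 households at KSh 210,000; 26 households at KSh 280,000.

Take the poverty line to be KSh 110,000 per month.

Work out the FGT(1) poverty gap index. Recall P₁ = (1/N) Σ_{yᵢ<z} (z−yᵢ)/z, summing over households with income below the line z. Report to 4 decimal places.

0.0213

Poor units: 19×KSh 100,000 (q = 19 of N = 81).
Gap ratios (z−y)/z: (110000−100000)/110000 = 0.0909 (×19).
Σ = 1.727273. Dividing by the full population N = 81 gives P₁ = 0.0213.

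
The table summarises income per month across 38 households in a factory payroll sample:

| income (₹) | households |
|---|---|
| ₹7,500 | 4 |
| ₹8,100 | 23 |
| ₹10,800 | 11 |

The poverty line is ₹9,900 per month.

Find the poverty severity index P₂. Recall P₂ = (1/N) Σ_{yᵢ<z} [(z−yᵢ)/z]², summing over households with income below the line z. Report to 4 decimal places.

0.0262

Poor units: 4×₹7,500, 23×₹8,100 (q = 27 of N = 38).
Shortfall ratios: (9900−7500)/9900 = 0.2424 (×4); (9900−8100)/9900 = 0.1818 (×23).
Squared: 0.0588 (×4); 0.0331 (×23).
Sum = 0.995409; P₂ = 0.995409 / 38 = 0.0262.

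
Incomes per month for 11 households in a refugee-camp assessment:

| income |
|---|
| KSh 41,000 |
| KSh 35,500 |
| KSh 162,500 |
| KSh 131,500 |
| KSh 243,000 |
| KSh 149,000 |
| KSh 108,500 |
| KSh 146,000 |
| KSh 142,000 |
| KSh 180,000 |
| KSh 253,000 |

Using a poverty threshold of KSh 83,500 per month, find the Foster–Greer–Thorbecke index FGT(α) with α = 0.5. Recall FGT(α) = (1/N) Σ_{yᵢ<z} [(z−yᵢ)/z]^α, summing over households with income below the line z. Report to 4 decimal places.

0.1338

Below z: KSh 35,500, KSh 41,000 (q = 2 of N = 11).
Normalized shortfalls: (83500−35500)/83500 = 0.5749; (83500−41000)/83500 = 0.5090.
Raised to α = 0.5: 0.75819; 0.71343.
Sum = 1.471619; FGT(0.5) = 1.471619 / 11 = 0.1338.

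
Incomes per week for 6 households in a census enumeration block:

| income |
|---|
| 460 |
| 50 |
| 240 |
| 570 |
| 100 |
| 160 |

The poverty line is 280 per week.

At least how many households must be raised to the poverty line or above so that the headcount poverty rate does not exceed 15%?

4

4 of the 6 households are poor, so H = 4/6 = 0.667.
A headcount ratio of at most 15% allows at most ⌊0.15 × 6⌋ = 0 poor households.
So at least 4 − 0 = 4 must be lifted.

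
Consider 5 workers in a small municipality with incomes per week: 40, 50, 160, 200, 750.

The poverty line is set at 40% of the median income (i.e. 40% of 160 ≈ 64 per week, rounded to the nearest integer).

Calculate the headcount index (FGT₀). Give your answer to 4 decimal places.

0.4000

2 of the 5 workers have income below 64.
H = 2/5 = 0.4000.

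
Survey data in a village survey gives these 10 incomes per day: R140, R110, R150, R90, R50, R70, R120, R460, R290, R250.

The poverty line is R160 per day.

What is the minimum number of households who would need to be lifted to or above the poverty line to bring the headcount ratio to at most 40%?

3

Currently q = 7 of N = 10 are below the line (H = 0.700).
A headcount ratio of at most 40% allows at most ⌊0.40 × 10⌋ = 4 poor households.
So at least 7 − 4 = 3 must be lifted.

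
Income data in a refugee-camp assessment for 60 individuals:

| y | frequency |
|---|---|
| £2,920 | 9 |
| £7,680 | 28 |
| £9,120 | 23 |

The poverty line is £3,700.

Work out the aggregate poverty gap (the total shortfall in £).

Incomes under z: 9×£2,920 (q = 9 of N = 60).
Individual gaps: 9×(3700−2920) = 7020.
Aggregate gap = £7,020.

£7,020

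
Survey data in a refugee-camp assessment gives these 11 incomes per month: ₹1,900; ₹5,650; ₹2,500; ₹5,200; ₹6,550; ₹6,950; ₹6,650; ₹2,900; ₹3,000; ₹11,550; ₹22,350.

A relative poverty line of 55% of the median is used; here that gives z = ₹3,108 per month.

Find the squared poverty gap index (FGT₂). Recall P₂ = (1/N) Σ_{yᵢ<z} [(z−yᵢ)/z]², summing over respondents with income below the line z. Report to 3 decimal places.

0.018

Below the line: ₹1,900, ₹2,500, ₹2,900, ₹3,000 (q = 4 of N = 11).
Normalized shortfalls: (3108−1900)/3108 = 0.3887; (3108−2500)/3108 = 0.1956; (3108−2900)/3108 = 0.0669; (3108−3000)/3108 = 0.0347.
Squared: 0.1511; 0.0383; 0.0045; 0.0012.
Sum = 0.195023; P₂ = 0.195023 / 11 = 0.018.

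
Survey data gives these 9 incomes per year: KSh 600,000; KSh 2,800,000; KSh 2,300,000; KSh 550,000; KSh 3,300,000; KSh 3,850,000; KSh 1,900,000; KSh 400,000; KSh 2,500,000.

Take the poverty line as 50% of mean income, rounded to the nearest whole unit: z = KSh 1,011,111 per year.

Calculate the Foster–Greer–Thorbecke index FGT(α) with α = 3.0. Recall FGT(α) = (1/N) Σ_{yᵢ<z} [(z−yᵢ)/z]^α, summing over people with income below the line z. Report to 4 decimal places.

Below the line: KSh 400,000, KSh 550,000, KSh 600,000 (q = 3 of N = 9).
Normalized shortfalls: (1011111−400000)/1011111 = 0.6044; (1011111−550000)/1011111 = 0.4560; (1011111−600000)/1011111 = 0.4066.
Raised to α = 3.0: 0.22078; 0.09485; 0.06722.
Sum = 0.382846; FGT(3.0) = 0.382846 / 9 = 0.0425.

0.0425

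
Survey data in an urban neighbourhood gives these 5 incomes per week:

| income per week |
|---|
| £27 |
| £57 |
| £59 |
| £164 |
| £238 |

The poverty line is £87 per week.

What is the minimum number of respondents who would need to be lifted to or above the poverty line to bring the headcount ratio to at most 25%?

3 of the 5 respondents are poor, so H = 3/5 = 0.600.
A headcount ratio of at most 25% allows at most ⌊0.25 × 5⌋ = 1 poor respondents.
So at least 3 − 1 = 2 must be lifted.

2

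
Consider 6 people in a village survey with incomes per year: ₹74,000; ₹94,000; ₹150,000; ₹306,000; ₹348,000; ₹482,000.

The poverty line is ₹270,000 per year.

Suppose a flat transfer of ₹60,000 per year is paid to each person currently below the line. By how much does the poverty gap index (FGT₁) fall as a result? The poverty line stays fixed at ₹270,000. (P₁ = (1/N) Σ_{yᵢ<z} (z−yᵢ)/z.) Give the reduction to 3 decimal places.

Before: below the line — ₹74,000, ₹94,000, ₹150,000; poverty gap index (FGT₁) = 0.30370.
After the ₹60,000 transfer: below the line — ₹134,000, ₹154,000, ₹210,000; poverty gap index (FGT₁) = 0.19259.
Reduction = 0.30370 − 0.19259 = 0.111.

0.111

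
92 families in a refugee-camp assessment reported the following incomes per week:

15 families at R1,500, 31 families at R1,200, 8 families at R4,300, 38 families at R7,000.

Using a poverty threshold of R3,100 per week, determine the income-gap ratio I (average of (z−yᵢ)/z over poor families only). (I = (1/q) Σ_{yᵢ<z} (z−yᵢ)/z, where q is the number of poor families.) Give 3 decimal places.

0.581

Below z: 31×R1,200, 15×R1,500 (q = 46 of N = 92).
Shortfall ratios (z−y)/z: 0.6129 (×31), 0.5161 (×15); sum = 26.741935.
The income-gap ratio divides by q (the poor only): 26.741935 / 46 = 0.581.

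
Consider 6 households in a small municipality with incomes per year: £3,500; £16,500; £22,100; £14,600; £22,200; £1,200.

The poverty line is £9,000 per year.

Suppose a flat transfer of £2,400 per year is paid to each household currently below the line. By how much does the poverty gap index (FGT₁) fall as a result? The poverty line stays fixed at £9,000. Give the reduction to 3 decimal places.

Before: below the line — £1,200, £3,500; poverty gap index (FGT₁) = 0.24630.
After the £2,400 transfer: below the line — £3,600, £5,900; poverty gap index (FGT₁) = 0.15741.
Reduction = 0.24630 − 0.15741 = 0.089.

0.089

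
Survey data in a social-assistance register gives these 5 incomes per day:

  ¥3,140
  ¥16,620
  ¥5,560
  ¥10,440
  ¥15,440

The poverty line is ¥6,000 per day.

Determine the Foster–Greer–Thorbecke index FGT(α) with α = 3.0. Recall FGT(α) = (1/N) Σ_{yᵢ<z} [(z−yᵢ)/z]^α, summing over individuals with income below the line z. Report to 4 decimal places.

0.0217

Poor units: ¥3,140, ¥5,560 (q = 2 of N = 5).
Shortfall ratios: (6000−3140)/6000 = 0.4767; (6000−5560)/6000 = 0.0733.
Raised to α = 3.0: 0.10830; 0.00039.
Sum = 0.108698; FGT(3.0) = 0.108698 / 5 = 0.0217.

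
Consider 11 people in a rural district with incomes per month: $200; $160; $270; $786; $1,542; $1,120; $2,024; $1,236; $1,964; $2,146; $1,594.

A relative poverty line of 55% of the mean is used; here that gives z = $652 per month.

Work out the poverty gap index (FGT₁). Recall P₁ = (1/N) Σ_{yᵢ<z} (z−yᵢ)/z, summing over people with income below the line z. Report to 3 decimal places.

0.185

Below z: $160, $200, $270 (q = 3 of N = 11).
Normalized shortfalls: (652−160)/652 = 0.7546; (652−200)/652 = 0.6933; (652−270)/652 = 0.5859.
Σ = 2.033742. Dividing by the full population N = 11 gives P₁ = 0.185.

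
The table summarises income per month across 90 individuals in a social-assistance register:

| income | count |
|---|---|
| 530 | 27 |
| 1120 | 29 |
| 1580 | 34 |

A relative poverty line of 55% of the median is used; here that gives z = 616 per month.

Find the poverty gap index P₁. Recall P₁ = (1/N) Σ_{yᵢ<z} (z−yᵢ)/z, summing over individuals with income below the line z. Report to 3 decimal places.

0.042

Poor units: 27×530 (q = 27 of N = 90).
Relative gaps: (616−530)/616 = 0.1396 (×27).
Σ = 3.769481. Dividing by the full population N = 90 gives P₁ = 0.042.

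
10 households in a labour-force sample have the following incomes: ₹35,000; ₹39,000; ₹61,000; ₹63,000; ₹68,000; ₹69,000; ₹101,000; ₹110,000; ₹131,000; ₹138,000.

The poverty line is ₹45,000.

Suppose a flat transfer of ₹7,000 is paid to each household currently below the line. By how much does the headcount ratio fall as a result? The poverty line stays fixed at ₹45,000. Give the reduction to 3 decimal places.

Before: below the line — ₹35,000, ₹39,000; headcount ratio = 0.20000.
After the ₹7,000 transfer: below the line — ₹42,000; headcount ratio = 0.10000.
Reduction = 0.20000 − 0.10000 = 0.100.

0.100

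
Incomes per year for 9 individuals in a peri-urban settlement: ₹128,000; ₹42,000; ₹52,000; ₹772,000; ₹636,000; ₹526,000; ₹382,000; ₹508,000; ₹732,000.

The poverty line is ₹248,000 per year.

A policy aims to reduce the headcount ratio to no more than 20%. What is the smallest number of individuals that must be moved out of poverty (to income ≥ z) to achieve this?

2

3 of the 9 individuals are poor, so H = 3/9 = 0.333.
A headcount ratio of at most 20% allows at most ⌊0.20 × 9⌋ = 1 poor individuals.
So at least 3 − 1 = 2 must be lifted.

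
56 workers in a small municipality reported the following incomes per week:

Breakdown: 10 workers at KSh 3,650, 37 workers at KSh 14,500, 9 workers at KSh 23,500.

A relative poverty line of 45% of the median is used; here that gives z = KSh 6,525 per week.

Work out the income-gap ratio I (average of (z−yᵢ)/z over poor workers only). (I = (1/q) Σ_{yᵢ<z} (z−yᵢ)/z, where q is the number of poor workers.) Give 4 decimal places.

0.4406

Incomes under z: 10×KSh 3,650 (q = 10 of N = 56).
Shortfall ratios (z−y)/z: 0.4406 (×10); sum = 4.406130.
The income-gap ratio divides by q (the poor only): 4.406130 / 10 = 0.4406.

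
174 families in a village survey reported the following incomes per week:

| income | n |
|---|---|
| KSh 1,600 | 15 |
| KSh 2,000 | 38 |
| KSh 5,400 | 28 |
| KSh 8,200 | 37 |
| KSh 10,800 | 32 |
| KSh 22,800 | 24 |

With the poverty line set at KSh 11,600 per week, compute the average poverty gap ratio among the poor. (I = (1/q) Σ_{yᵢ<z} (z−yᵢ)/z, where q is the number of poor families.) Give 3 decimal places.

0.483

Below z: 15×KSh 1,600, 38×KSh 2,000, 28×KSh 5,400, 37×KSh 8,200, 32×KSh 10,800 (q = 150 of N = 174).
Relative gaps: 0.8621 (×15), 0.8276 (×38), 0.5345 (×28), 0.2931 (×37), 0.0690 (×32); sum = 72.396552.
I averages over the q = 150 poor units only: 72.396552 / 150 = 0.483.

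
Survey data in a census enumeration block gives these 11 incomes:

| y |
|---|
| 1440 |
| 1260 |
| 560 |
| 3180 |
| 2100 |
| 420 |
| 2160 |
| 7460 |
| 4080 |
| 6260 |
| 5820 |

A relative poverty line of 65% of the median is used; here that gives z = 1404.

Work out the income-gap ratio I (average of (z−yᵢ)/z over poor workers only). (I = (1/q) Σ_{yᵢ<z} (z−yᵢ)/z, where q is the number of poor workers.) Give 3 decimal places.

0.468

Incomes under z: 420, 560, 1260 (q = 3 of N = 11).
Relative gaps: 0.7009, 0.6011, 0.1026; sum = 1.404558.
The income-gap ratio divides by q (the poor only): 1.404558 / 3 = 0.468.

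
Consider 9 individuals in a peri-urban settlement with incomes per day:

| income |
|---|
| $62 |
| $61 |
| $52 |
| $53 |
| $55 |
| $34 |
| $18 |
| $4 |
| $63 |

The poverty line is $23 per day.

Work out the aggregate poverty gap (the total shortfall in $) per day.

$24

Below the line: $4, $18 (q = 2 of N = 9).
Individual gaps: 23−4 = 19; 23−18 = 5.
Aggregate gap = $24.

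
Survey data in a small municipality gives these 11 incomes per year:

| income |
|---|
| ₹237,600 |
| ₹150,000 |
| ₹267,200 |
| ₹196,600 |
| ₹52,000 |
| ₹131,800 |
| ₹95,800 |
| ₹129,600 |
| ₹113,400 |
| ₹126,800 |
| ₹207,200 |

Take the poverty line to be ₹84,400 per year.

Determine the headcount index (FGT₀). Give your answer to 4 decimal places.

1 of the 11 workers have income below ₹84,400.
H = 1/11 = 0.0909.

0.0909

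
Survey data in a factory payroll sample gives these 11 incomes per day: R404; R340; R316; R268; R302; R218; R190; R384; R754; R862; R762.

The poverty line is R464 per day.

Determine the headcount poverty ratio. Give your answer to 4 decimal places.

8 of the 11 individuals have income below R464.
H = 8/11 = 0.7273.

0.7273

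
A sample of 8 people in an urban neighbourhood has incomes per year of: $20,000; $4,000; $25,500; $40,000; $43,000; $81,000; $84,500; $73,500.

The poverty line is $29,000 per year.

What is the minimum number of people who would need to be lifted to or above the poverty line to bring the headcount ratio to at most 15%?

3 of the 8 people are poor, so H = 3/8 = 0.375.
A headcount ratio of at most 15% allows at most ⌊0.15 × 8⌋ = 1 poor people.
So at least 3 − 1 = 2 must be lifted.

2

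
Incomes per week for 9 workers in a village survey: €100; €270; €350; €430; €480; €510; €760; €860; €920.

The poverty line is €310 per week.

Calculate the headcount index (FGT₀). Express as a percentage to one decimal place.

2 of the 9 workers have income below €310.
H = 2/9 = 22.2%.

22.2%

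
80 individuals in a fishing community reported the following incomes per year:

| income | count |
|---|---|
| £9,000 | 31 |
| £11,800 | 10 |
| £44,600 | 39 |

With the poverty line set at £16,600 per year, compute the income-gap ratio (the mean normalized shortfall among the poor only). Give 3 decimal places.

Below the line: 31×£9,000, 10×£11,800 (q = 41 of N = 80).
Relative gaps: 0.4578 (×31), 0.2892 (×10); sum = 17.084337.
I averages over the q = 41 poor units only: 17.084337 / 41 = 0.417.

0.417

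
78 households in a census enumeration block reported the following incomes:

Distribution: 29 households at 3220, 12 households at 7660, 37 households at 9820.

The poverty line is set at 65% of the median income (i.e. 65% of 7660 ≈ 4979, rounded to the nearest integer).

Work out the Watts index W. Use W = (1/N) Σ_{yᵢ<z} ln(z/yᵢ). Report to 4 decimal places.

Below the line: 29×3220 (q = 29 of N = 78).
Log gaps: ln(4979/3220) = 0.4358 (×29).
W = 12.639584 / 78 = 0.1620.

0.1620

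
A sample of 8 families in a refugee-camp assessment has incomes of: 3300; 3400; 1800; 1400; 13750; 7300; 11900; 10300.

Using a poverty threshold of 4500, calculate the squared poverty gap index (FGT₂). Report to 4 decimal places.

0.1207

Below the line: 1400, 1800, 3300, 3400 (q = 4 of N = 8).
Normalized shortfalls: (4500−1400)/4500 = 0.6889; (4500−1800)/4500 = 0.6000; (4500−3300)/4500 = 0.2667; (4500−3400)/4500 = 0.2444.
Squared: 0.4746; 0.3600; 0.0711; 0.0598.
Sum = 0.965432; P₂ = 0.965432 / 8 = 0.1207.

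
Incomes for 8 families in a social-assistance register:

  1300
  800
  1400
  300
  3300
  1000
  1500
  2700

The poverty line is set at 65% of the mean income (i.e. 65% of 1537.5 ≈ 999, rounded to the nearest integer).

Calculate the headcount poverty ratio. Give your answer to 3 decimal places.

0.250

2 of the 8 families have income below 999.
H = 2/8 = 0.250.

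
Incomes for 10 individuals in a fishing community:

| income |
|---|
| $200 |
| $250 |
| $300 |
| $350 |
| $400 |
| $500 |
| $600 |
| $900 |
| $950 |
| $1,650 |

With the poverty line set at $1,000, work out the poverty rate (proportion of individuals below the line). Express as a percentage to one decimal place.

9 of the 10 individuals have income below $1,000.
H = 9/10 = 90.0%.

90.0%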